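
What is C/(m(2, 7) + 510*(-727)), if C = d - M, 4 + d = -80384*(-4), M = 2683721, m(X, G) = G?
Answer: 2362189/370763 ≈ 6.3712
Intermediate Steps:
d = 321532 (d = -4 - 80384*(-4) = -4 - 32*(-10048) = -4 + 321536 = 321532)
C = -2362189 (C = 321532 - 1*2683721 = 321532 - 2683721 = -2362189)
C/(m(2, 7) + 510*(-727)) = -2362189/(7 + 510*(-727)) = -2362189/(7 - 370770) = -2362189/(-370763) = -2362189*(-1/370763) = 2362189/370763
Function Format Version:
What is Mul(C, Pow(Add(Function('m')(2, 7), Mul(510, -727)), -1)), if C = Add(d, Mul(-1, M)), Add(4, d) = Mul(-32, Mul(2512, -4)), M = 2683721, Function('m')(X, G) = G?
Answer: Rational(2362189, 370763) ≈ 6.3712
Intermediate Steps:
d = 321532 (d = Add(-4, Mul(-32, Mul(2512, -4))) = Add(-4, Mul(-32, -10048)) = Add(-4, 321536) = 321532)
C = -2362189 (C = Add(321532, Mul(-1, 2683721)) = Add(321532, -2683721) = -2362189)
Mul(C, Pow(Add(Function('m')(2, 7), Mul(510, -727)), -1)) = Mul(-2362189, Pow(Add(7, Mul(510, -727)), -1)) = Mul(-2362189, Pow(Add(7, -370770), -1)) = Mul(-2362189, Pow(-370763, -1)) = Mul(-2362189, Rational(-1, 370763)) = Rational(2362189, 370763)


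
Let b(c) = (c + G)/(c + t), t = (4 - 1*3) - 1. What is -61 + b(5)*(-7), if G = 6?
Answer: -382/5 ≈ -76.400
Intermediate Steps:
t = 0 (t = (4 - 3) - 1 = 1 - 1 = 0)
b(c) = (6 + c)/c (b(c) = (c + 6)/(c + 0) = (6 + c)/c)
-61 + b(5)*(-7) = -61 + ((6 + 5)/5)*(-7) = -61 + ((1/5)*11)*(-7) = -61 + (11/5)*(-7) = -61 - 77/5 = -382/5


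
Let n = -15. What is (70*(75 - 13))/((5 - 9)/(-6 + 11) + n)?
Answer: -21700/79 ≈ -274.68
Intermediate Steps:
(70*(75 - 13))/((5 - 9)/(-6 + 11) + n) = (70*(75 - 13))/((5 - 9)/(-6 + 11) - 15) = (70*62)/(-4/5 - 15) = 4340/(-4*⅕ - 15) = 4340/(-⅘ - 15) = 4340/(-79/5) = 4340*(-5/79) = -21700/79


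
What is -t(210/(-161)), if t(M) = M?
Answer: 30/23 ≈ 1.3043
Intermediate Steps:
-t(210/(-161)) = -210/(-161) = -210*(-1)/161 = -1*(-30/23) = 30/23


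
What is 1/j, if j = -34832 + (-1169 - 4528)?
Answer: -1/40529 ≈ -2.4674e-5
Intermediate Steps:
j = -40529 (j = -34832 - 5697 = -40529)
1/j = 1/(-40529) = -1/40529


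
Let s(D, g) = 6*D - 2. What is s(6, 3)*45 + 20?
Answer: 1550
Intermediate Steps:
s(D, g) = -2 + 6*D
s(6, 3)*45 + 20 = (-2 + 6*6)*45 + 20 = (-2 + 36)*45 + 20 = 34*45 + 20 = 1530 + 20 = 1550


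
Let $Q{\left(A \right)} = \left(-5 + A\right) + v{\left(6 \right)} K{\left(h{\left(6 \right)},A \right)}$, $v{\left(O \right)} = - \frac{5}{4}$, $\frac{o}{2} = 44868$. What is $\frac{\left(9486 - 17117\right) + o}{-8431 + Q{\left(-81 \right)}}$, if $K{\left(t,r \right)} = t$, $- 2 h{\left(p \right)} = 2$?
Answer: $- \frac{328420}{34063} \approx -9.6415$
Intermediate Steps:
$o = 89736$ ($o = 2 \cdot 44868 = 89736$)
$h{\left(p \right)} = -1$ ($h{\left(p \right)} = \left(- \frac{1}{2}\right) 2 = -1$)
$v{\left(O \right)} = - \frac{5}{4}$ ($v{\left(O \right)} = \left(-5\right) \frac{1}{4} = - \frac{5}{4}$)
$Q{\left(A \right)} = - \frac{15}{4} + A$ ($Q{\left(A \right)} = \left(-5 + A\right) - - \frac{5}{4} = \left(-5 + A\right) + \frac{5}{4} = - \frac{15}{4} + A$)
$\frac{\left(9486 - 17117\right) + o}{-8431 + Q{\left(-81 \right)}} = \frac{\left(9486 - 17117\right) + 89736}{-8431 - \frac{339}{4}} = \frac{-7631 + 89736}{-8431 - \frac{339}{4}} = \frac{82105}{- \frac{34063}{4}} = 82105 \left(- \frac{4}{34063}\right) = - \frac{328420}{34063}$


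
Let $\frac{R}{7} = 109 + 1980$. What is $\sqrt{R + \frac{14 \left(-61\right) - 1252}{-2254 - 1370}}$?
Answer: $\frac{\sqrt{1333729093}}{302} \approx 120.93$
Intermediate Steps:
$R = 14623$ ($R = 7 \left(109 + 1980\right) = 7 \cdot 2089 = 14623$)
$\sqrt{R + \frac{14 \left(-61\right) - 1252}{-2254 - 1370}} = \sqrt{14623 + \frac{14 \left(-61\right) - 1252}{-2254 - 1370}} = \sqrt{14623 + \frac{-854 - 1252}{-3624}} = \sqrt{14623 - - \frac{351}{604}} = \sqrt{14623 + \frac{351}{604}} = \sqrt{\frac{8832643}{604}} = \frac{\sqrt{1333729093}}{302}$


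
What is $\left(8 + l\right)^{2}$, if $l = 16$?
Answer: $576$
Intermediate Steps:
$\left(8 + l\right)^{2} = \left(8 + 16\right)^{2} = 24^{2} = 576$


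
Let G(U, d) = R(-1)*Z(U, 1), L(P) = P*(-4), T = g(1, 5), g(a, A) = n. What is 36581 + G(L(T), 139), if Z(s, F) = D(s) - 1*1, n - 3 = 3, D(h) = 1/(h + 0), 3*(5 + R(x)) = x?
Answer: 329279/9 ≈ 36587.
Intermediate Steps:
R(x) = -5 + x/3
D(h) = 1/h
n = 6 (n = 3 + 3 = 6)
g(a, A) = 6
T = 6
Z(s, F) = -1 + 1/s (Z(s, F) = 1/s - 1*1 = 1/s - 1 = -1 + 1/s)
L(P) = -4*P
G(U, d) = -16*(1 - U)/(3*U) (G(U, d) = (-5 + (⅓)*(-1))*((1 - U)/U) = (-5 - ⅓)*((1 - U)/U) = -16*(1 - U)/(3*U))
36581 + G(L(T), 139) = 36581 + 16*(-1 - 4*6)/(3*((-4*6))) = 36581 + (16/3)*(-1 - 24)/(-24) = 36581 + (16/3)*(-1/24)*(-25) = 36581 + 50/9 = 329279/9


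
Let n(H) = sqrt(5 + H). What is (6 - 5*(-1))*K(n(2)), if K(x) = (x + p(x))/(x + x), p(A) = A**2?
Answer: 11/2 + 11*sqrt(7)/2 ≈ 20.052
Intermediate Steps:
K(x) = (x + x**2)/(2*x) (K(x) = (x + x**2)/(x + x) = (x + x**2)/((2*x)) = (x + x**2)*(1/(2*x)) = (x + x**2)/(2*x))
(6 - 5*(-1))*K(n(2)) = (6 - 5*(-1))*(1/2 + sqrt(5 + 2)/2) = (6 + 5)*(1/2 + sqrt(7)/2) = 11*(1/2 + sqrt(7)/2) = 11/2 + 11*sqrt(7)/2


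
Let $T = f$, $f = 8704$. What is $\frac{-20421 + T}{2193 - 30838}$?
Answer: $\frac{11717}{28645} \approx 0.40904$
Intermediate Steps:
$T = 8704$
$\frac{-20421 + T}{2193 - 30838} = \frac{-20421 + 8704}{2193 - 30838} = - \frac{11717}{-28645} = \left(-11717\right) \left(- \frac{1}{28645}\right) = \frac{11717}{28645}$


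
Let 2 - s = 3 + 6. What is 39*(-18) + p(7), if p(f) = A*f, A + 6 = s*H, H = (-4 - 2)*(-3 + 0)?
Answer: -1626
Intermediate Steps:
H = 18 (H = -6*(-3) = 18)
s = -7 (s = 2 - (3 + 6) = 2 - 1*9 = 2 - 9 = -7)
A = -132 (A = -6 - 7*18 = -6 - 126 = -132)
p(f) = -132*f
39*(-18) + p(7) = 39*(-18) - 132*7 = -702 - 924 = -1626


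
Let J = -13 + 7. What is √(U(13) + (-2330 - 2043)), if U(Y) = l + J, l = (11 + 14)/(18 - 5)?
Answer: I*√739726/13 ≈ 66.159*I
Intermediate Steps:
l = 25/13 ≈ 1.9231
J = -6
U(Y) = -53/13 (U(Y) = 25/13 - 6 = -53/13)
√(U(13) + (-2330 - 2043)) = √(-53/13 + (-2330 - 2043)) = √(-53/13 - 4373) = √(-56902/13) = I*√739726/13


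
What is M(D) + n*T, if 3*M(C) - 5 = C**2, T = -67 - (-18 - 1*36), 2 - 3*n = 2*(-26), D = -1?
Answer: -232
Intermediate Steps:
n = 18 (n = 2/3 - 2*(-26)/3 = 2/3 - 1/3*(-52) = 2/3 + 52/3 = 18)
T = -13 (T = -67 - (-18 - 36) = -67 - 1*(-54) = -67 + 54 = -13)
M(C) = 5/3 + C**2/3
M(D) + n*T = (5/3 + (1/3)*(-1)**2) + 18*(-13) = (5/3 + (1/3)*1) - 234 = (5/3 + 1/3) - 234 = 2 - 234 = -232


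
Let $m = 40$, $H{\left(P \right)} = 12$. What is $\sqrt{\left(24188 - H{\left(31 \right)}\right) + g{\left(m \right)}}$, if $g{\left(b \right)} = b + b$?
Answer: $8 \sqrt{379} \approx 155.74$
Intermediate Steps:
$g{\left(b \right)} = 2 b$
$\sqrt{\left(24188 - H{\left(31 \right)}\right) + g{\left(m \right)}} = \sqrt{\left(24188 - 12\right) + 2 \cdot 40} = \sqrt{\left(24188 - 12\right) + 80} = \sqrt{24176 + 80} = \sqrt{24256} = 8 \sqrt{379}$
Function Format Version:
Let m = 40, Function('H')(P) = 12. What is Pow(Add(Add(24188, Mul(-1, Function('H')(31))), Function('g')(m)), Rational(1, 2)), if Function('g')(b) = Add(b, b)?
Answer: Mul(8, Pow(379, Rational(1, 2))) ≈ 155.74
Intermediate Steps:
Function('g')(b) = Mul(2, b)
Pow(Add(Add(24188, Mul(-1, Function('H')(31))), Function('g')(m)), Rational(1, 2)) = Pow(Add(Add(24188, Mul(-1, 12)), Mul(2, 40)), Rational(1, 2)) = Pow(Add(Add(24188, -12), 80), Rational(1, 2)) = Pow(Add(24176, 80), Rational(1, 2)) = Pow(24256, Rational(1, 2)) = Mul(8, Pow(379, Rational(1, 2)))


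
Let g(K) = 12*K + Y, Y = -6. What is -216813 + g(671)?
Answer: -208767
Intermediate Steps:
g(K) = -6 + 12*K (g(K) = 12*K - 6 = -6 + 12*K)
-216813 + g(671) = -216813 + (-6 + 12*671) = -216813 + (-6 + 8052) = -216813 + 8046 = -208767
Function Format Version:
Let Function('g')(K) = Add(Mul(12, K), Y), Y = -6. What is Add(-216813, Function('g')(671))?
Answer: -208767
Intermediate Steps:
Function('g')(K) = Add(-6, Mul(12, K)) (Function('g')(K) = Add(Mul(12, K), -6) = Add(-6, Mul(12, K)))
Add(-216813, Function('g')(671)) = Add(-216813, Add(-6, Mul(12, 671))) = Add(-216813, Add(-6, 8052)) = Add(-216813, 8046) = -208767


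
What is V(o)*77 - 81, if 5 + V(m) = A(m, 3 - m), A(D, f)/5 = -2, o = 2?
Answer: -1236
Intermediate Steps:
A(D, f) = -10 (A(D, f) = 5*(-2) = -10)
V(m) = -15 (V(m) = -5 - 10 = -15)
V(o)*77 - 81 = -15*77 - 81 = -1155 - 81 = -1236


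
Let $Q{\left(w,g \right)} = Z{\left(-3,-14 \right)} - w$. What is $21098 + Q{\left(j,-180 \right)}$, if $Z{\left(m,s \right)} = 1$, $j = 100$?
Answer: $20999$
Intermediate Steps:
$Q{\left(w,g \right)} = 1 - w$
$21098 + Q{\left(j,-180 \right)} = 21098 + \left(1 - 100\right) = 21098 - 99 = 20999$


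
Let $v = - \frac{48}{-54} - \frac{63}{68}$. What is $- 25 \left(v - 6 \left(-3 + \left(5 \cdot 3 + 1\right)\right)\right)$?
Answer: $\frac{1193975}{612} \approx 1950.9$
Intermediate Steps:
$v = - \frac{23}{612}$ ($v = \left(-48\right) \left(- \frac{1}{54}\right) - \frac{63}{68} = \frac{8}{9} - \frac{63}{68} = - \frac{23}{612} \approx -0.037582$)
$- 25 \left(v - 6 \left(-3 + \left(5 \cdot 3 + 1\right)\right)\right) = - 25 \left(- \frac{23}{612} - 6 \left(-3 + \left(5 \cdot 3 + 1\right)\right)\right) = - 25 \left(- \frac{23}{612} - 6 \left(-3 + \left(15 + 1\right)\right)\right) = - 25 \left(- \frac{23}{612} - 6 \left(-3 + 16\right)\right) = - 25 \left(- \frac{23}{612} - 78\right) = \left(-25\right) \left(- \frac{47759}{612}\right) = \frac{1193975}{612}$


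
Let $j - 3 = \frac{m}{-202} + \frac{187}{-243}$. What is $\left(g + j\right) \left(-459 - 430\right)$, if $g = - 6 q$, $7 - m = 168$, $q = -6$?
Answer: $- \frac{1703059967}{49086} \approx -34695.0$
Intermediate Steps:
$m = -161$ ($m = 7 - 168 = -161$)
$g = 36$ ($g = \left(-6\right) \left(-6\right) = 36$)
$j = \frac{148607}{49086}$ ($j = 3 + \left(- \frac{161}{-202} + \frac{187}{-243}\right) = 3 + \left(\left(-161\right) \left(- \frac{1}{202}\right) + 187 \left(- \frac{1}{243}\right)\right) = 3 + \left(\frac{161}{202} - \frac{187}{243}\right) = 3 + \frac{1349}{49086} = \frac{148607}{49086} \approx 3.0275$)
$\left(g + j\right) \left(-459 - 430\right) = \left(36 + \frac{148607}{49086}\right) \left(-459 - 430\right) = \frac{1915703}{49086} \left(-889\right) = - \frac{1703059967}{49086}$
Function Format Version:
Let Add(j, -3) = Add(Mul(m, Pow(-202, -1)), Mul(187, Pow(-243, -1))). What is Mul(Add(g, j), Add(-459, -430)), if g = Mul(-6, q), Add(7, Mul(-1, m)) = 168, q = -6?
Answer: Rational(-1703059967, 49086) ≈ -34695.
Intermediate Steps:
m = -161 (m = Add(7, Mul(-1, 168)) = Add(7, -168) = -161)
g = 36 (g = Mul(-6, -6) = 36)
j = Rational(148607, 49086) (j = Add(3, Add(Mul(-161, Pow(-202, -1)), Mul(187, Pow(-243, -1)))) = Add(3, Add(Mul(-161, Rational(-1, 202)), Mul(187, Rational(-1, 243)))) = Add(3, Add(Rational(161, 202), Rational(-187, 243))) = Add(3, Rational(1349, 49086)) = Rational(148607, 49086) ≈ 3.0275)
Mul(Add(g, j), Add(-459, -430)) = Mul(Add(36, Rational(148607, 49086)), Add(-459, -430)) = Mul(Rational(1915703, 49086), -889) = Rational(-1703059967, 49086)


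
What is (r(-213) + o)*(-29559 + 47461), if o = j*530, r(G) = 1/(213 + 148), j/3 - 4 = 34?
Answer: 390471639142/361 ≈ 1.0816e+9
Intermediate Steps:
j = 114 (j = 12 + 3*34 = 12 + 102 = 114)
r(G) = 1/361
o = 60420 (o = 114*530 = 60420)
(r(-213) + o)*(-29559 + 47461) = (1/361 + 60420)*(-29559 + 47461) = (21811621/361)*17902 = 390471639142/361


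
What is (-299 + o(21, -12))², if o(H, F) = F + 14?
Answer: 88209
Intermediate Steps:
o(H, F) = 14 + F
(-299 + o(21, -12))² = (-299 + (14 - 12))² = (-299 + 2)² = (-297)² = 88209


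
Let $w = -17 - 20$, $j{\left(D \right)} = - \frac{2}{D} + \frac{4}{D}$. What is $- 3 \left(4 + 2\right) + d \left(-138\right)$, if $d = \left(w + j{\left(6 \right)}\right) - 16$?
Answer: $7250$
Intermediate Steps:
$j{\left(D \right)} = \frac{2}{D}$
$w = -37$ ($w = -17 - 20 = -37$)
$d = - \frac{158}{3}$ ($d = \left(-37 + \frac{2}{6}\right) - 16 = \left(-37 + 2 \cdot \frac{1}{6}\right) - 16 = \left(-37 + \frac{1}{3}\right) - 16 = - \frac{110}{3} - 16 = - \frac{158}{3} \approx -52.667$)
$- 3 \left(4 + 2\right) + d \left(-138\right) = - 3 \left(4 + 2\right) - -7268 = \left(-3\right) 6 + 7268 = -18 + 7268 = 7250$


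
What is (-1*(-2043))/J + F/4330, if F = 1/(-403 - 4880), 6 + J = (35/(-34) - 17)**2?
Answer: 54024991197287/8437198719870 ≈ 6.4032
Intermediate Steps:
J = 368833/1156 (J = -6 + (35/(-34) - 17)**2 = -6 + (35*(-1/34) - 17)**2 = -6 + (-35/34 - 17)**2 = -6 + (-613/34)**2 = -6 + 375769/1156 = 368833/1156 ≈ 319.06)
F = -1/5283 (F = 1/(-5283) = -1/5283 ≈ -0.00018929)
(-1*(-2043))/J + F/4330 = (-1*(-2043))/(368833/1156) - 1/5283/4330 = 2043*(1156/368833) - 1/5283*1/4330 = 2361708/368833 - 1/22875390 = 54024991197287/8437198719870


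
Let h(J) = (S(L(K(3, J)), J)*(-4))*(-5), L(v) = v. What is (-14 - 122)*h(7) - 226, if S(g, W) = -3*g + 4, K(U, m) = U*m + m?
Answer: 217374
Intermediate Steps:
K(U, m) = m + U*m
S(g, W) = 4 - 3*g
h(J) = 80 - 240*J (h(J) = ((4 - 3*J*(1 + 3))*(-4))*(-5) = ((4 - 3*J*4)*(-4))*(-5) = ((4 - 12*J)*(-4))*(-5) = (-16 + 48*J)*(-5) = 80 - 240*J)
(-14 - 122)*h(7) - 226 = (-14 - 122)*(80 - 240*7) - 226 = -136*(80 - 1680) - 226 = -136*(-1600) - 226 = 217600 - 226 = 217374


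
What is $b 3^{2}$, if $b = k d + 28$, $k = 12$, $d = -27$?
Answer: $-2664$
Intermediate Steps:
$b = -296$ ($b = 12 \left(-27\right) + 28 = -324 + 28 = -296$)
$b 3^{2} = - 296 \cdot 3^{2} = \left(-296\right) 9 = -2664$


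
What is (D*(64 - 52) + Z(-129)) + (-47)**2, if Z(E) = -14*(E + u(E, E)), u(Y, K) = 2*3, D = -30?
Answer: 3571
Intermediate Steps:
u(Y, K) = 6
Z(E) = -84 - 14*E (Z(E) = -14*(E + 6) = -14*(6 + E) = -84 - 14*E)
(D*(64 - 52) + Z(-129)) + (-47)**2 = (-30*(64 - 52) + (-84 - 14*(-129))) + (-47)**2 = (-30*12 + (-84 + 1806)) + 2209 = (-360 + 1722) + 2209 = 1362 + 2209 = 3571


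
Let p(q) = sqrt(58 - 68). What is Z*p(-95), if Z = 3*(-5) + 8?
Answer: -7*I*sqrt(10) ≈ -22.136*I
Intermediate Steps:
Z = -7 (Z = -15 + 8 = -7)
p(q) = I*sqrt(10) (p(q) = sqrt(-10) = I*sqrt(10))
Z*p(-95) = -7*I*sqrt(10)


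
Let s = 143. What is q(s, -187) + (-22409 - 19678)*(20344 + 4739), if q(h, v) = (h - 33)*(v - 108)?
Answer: -1055700671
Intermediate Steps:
q(h, v) = (-108 + v)*(-33 + h) (q(h, v) = (-33 + h)*(-108 + v) = (-108 + v)*(-33 + h))
q(s, -187) + (-22409 - 19678)*(20344 + 4739) = (3564 - 108*143 - 33*(-187) + 143*(-187)) + (-22409 - 19678)*(20344 + 4739) = (3564 - 15444 + 6171 - 26741) - 42087*25083 = -32450 - 1055668221 = -1055700671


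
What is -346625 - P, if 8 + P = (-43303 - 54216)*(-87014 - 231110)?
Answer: -31023480973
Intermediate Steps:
P = 31023134348 (P = -8 + (-43303 - 54216)*(-87014 - 231110) = -8 - 97519*(-318124) = -8 + 31023134356 = 31023134348)
-346625 - P = -346625 - 1*31023134348 = -346625 - 31023134348 = -31023480973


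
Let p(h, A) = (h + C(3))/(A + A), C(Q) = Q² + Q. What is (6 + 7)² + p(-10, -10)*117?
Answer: 1573/10 ≈ 157.30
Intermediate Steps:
C(Q) = Q + Q²
p(h, A) = (12 + h)/(2*A) (p(h, A) = (h + 3*(1 + 3))/(A + A) = (h + 3*4)/((2*A)) = (h + 12)*(1/(2*A)) = (12 + h)*(1/(2*A)) = (12 + h)/(2*A))
(6 + 7)² + p(-10, -10)*117 = (6 + 7)² + ((½)*(12 - 10)/(-10))*117 = 13² + ((½)*(-⅒)*2)*117 = 169 - ⅒*117 = 169 - 117/10 = 1573/10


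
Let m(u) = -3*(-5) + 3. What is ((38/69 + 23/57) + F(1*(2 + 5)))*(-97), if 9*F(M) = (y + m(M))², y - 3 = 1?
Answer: -20880317/3933 ≈ -5309.0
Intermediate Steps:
y = 4 (y = 3 + 1 = 4)
m(u) = 18 (m(u) = 15 + 3 = 18)
F(M) = 484/9 (F(M) = (4 + 18)²/9 = (⅑)*22² = (⅑)*484 = 484/9)
((38/69 + 23/57) + F(1*(2 + 5)))*(-97) = ((38/69 + 23/57) + 484/9)*(-97) = (417/437 + 484/9)*(-97) = (215261/3933)*(-97) = -20880317/3933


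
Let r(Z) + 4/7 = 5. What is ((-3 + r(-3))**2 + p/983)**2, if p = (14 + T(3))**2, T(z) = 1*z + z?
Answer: 13900410000/2320059889 ≈ 5.9914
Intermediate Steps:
T(z) = 2*z (T(z) = z + z = 2*z)
r(Z) = 31/7 (r(Z) = -4/7 + 5 = 31/7)
p = 400 (p = (14 + 2*3)**2 = (14 + 6)**2 = 20**2 = 400)
((-3 + r(-3))**2 + p/983)**2 = ((-3 + 31/7)**2 + 400/983)**2 = ((10/7)**2 + 400*(1/983))**2 = (100/49 + 400/983)**2 = (117900/48167)**2 = 13900410000/2320059889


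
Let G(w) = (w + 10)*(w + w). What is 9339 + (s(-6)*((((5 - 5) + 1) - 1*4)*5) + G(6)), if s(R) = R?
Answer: 9621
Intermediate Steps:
G(w) = 2*w*(10 + w) (G(w) = (10 + w)*(2*w) = 2*w*(10 + w))
9339 + (s(-6)*((((5 - 5) + 1) - 1*4)*5) + G(6)) = 9339 + (-6*(((5 - 5) + 1) - 1*4)*5 + 2*6*(10 + 6)) = 9339 + (-6*((0 + 1) - 4)*5 + 2*6*16) = 9339 + (-6*(1 - 4)*5 + 192) = 9339 + (-(-18)*5 + 192) = 9339 + (-6*(-15) + 192) = 9339 + (90 + 192) = 9339 + 282 = 9621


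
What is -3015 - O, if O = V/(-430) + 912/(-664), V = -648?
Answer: -53805057/17845 ≈ -3015.1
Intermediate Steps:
O = 2382/17845 (O = -648/(-430) + 912/(-664) = -648*(-1/430) + 912*(-1/664) = 324/215 - 114/83 = 2382/17845 ≈ 0.13348)
-3015 - O = -3015 - 1*2382/17845 = -3015 - 2382/17845 = -53805057/17845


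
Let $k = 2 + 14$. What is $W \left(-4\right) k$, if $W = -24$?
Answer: $1536$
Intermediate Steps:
$k = 16$
$W \left(-4\right) k = \left(-24\right) \left(-4\right) 16 = 96 \cdot 16 = 1536$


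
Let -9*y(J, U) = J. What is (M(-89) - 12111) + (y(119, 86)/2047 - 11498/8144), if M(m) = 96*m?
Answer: -1549612607075/75018456 ≈ -20656.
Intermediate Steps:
y(J, U) = -J/9
(M(-89) - 12111) + (y(119, 86)/2047 - 11498/8144) = (96*(-89) - 12111) + (-1/9*119/2047 - 11498/8144) = (-8544 - 12111) + (-119/9*1/2047 - 11498*1/8144) = -20655 + (-119/18423 - 5749/4072) = -20655 - 106398395/75018456 = -1549612607075/75018456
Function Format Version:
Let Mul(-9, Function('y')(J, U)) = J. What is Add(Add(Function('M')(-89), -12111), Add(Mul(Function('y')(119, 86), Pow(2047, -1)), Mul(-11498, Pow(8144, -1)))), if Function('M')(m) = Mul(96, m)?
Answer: Rational(-1549612607075, 75018456) ≈ -20656.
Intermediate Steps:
Function('y')(J, U) = Mul(Rational(-1, 9), J)
Add(Add(Function('M')(-89), -12111), Add(Mul(Function('y')(119, 86), Pow(2047, -1)), Mul(-11498, Pow(8144, -1)))) = Add(Add(Mul(96, -89), -12111), Add(Mul(Mul(Rational(-1, 9), 119), Pow(2047, -1)), Mul(-11498, Pow(8144, -1)))) = Add(Add(-8544, -12111), Add(Mul(Rational(-119, 9), Rational(1, 2047)), Mul(-11498, Rational(1, 8144)))) = Add(-20655, Add(Rational(-119, 18423), Rational(-5749, 4072))) = Add(-20655, Rational(-106398395, 75018456)) = Rational(-1549612607075, 75018456)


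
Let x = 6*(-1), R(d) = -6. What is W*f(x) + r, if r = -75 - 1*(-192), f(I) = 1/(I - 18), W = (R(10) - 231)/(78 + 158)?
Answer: 220975/1888 ≈ 117.04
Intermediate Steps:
x = -6
W = -237/236 (W = (-6 - 231)/(78 + 158) = -237/236 ≈ -1.0042)
f(I) = 1/(-18 + I)
r = 117 (r = -75 + 192 = 117)
W*f(x) + r = -237/(236*(-18 - 6)) + 117 = -237/236/(-24) + 117 = -237/236*(-1/24) + 117 = 79/1888 + 117 = 220975/1888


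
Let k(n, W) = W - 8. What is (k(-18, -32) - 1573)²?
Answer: 2601769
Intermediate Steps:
k(n, W) = -8 + W
(k(-18, -32) - 1573)² = ((-8 - 32) - 1573)² = (-40 - 1573)² = (-1613)² = 2601769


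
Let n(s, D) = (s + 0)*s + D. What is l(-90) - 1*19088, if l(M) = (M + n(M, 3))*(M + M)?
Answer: -1461428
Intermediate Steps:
n(s, D) = D + s² (n(s, D) = s*s + D = s² + D = D + s²)
l(M) = 2*M*(3 + M + M²) (l(M) = (M + (3 + M²))*(M + M) = (3 + M + M²)*(2*M) = 2*M*(3 + M + M²))
l(-90) - 1*19088 = 2*(-90)*(3 - 90 + (-90)²) - 1*19088 = 2*(-90)*(3 - 90 + 8100) - 19088 = 2*(-90)*8013 - 19088 = -1442340 - 19088 = -1461428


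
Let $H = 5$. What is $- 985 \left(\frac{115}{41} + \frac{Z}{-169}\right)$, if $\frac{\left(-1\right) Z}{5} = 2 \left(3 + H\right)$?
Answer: $- \frac{22374275}{6929} \approx -3229.1$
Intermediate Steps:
$Z = -80$ ($Z = - 5 \cdot 2 \left(3 + 5\right) = - 5 \cdot 2 \cdot 8 = \left(-5\right) 16 = -80$)
$- 985 \left(\frac{115}{41} + \frac{Z}{-169}\right) = - 985 \left(\frac{115}{41} - \frac{80}{-169}\right) = - 985 \left(115 \cdot \frac{1}{41} - - \frac{80}{169}\right) = - 985 \left(\frac{115}{41} + \frac{80}{169}\right) = \left(-985\right) \frac{22715}{6929} = - \frac{22374275}{6929}$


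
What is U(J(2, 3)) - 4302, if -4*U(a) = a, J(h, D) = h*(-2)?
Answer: -4301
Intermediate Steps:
J(h, D) = -2*h
U(a) = -a/4
U(J(2, 3)) - 4302 = -(-1)*2/2 - 4302 = -¼*(-4) - 4302 = 1 - 4302 = -4301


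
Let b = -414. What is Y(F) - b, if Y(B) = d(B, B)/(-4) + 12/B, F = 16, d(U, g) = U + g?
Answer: 1627/4 ≈ 406.75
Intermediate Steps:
Y(B) = 12/B - B/2 (Y(B) = (B + B)/(-4) + 12/B = (2*B)*(-1/4) + 12/B = -B/2 + 12/B = 12/B - B/2)
Y(F) - b = (12/16 - 1/2*16) - 1*(-414) = (12*(1/16) - 8) + 414 = (3/4 - 8) + 414 = -29/4 + 414 = 1627/4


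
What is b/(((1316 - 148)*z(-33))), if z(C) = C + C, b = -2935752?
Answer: 122323/3212 ≈ 38.083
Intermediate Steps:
z(C) = 2*C
b/(((1316 - 148)*z(-33))) = -2935752*(-1/(66*(1316 - 148))) = -2935752/(1168*(-66)) = -2935752/(-77088) = -2935752*(-1/77088) = 122323/3212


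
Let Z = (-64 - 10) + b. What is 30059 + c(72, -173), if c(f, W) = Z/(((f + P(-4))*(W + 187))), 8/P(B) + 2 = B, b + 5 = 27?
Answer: 22303739/742 ≈ 30059.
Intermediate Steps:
b = 22 (b = -5 + 27 = 22)
P(B) = 8/(-2 + B)
Z = -52 (Z = (-64 - 10) + 22 = -74 + 22 = -52)
c(f, W) = -52/((187 + W)*(-4/3 + f)) (c(f, W) = -52*1/((W + 187)*(f + 8/(-2 - 4))) = -52*1/((187 + W)*(f + 8/(-6))) = -52*1/((187 + W)*(f + 8*(-1/6))) = -52*1/((187 + W)*(f - 4/3)) = -52*1/((187 + W)*(-4/3 + f)) = -52/((187 + W)*(-4/3 + f)))
30059 + c(72, -173) = 30059 - 156/(-748 - 4*(-173) + 561*72 + 3*(-173)*72) = 30059 - 156/(-748 + 692 + 40392 - 37368) = 30059 - 156/2968 = 30059 - 156*1/2968 = 30059 - 39/742 = 22303739/742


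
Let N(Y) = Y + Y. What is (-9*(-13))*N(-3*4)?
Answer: -2808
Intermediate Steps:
N(Y) = 2*Y
(-9*(-13))*N(-3*4) = (-9*(-13))*(2*(-3*4)) = 117*(2*(-12)) = 117*(-24) = -2808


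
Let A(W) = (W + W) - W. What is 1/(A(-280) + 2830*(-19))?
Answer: -1/54050 ≈ -1.8501e-5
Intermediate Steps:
A(W) = W (A(W) = 2*W - W = W)
1/(A(-280) + 2830*(-19)) = 1/(-280 + 2830*(-19)) = 1/(-280 - 53770) = 1/(-54050) = -1/54050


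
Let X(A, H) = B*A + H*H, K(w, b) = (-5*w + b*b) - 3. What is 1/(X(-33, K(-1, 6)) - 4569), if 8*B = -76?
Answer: -2/5623 ≈ -0.00035568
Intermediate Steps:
B = -19/2 (B = (⅛)*(-76) = -19/2 ≈ -9.5000)
K(w, b) = -3 + b² - 5*w (K(w, b) = (-5*w + b²) - 3 = (b² - 5*w) - 3 = -3 + b² - 5*w)
X(A, H) = H² - 19*A/2 (X(A, H) = -19*A/2 + H*H = -19*A/2 + H² = H² - 19*A/2)
1/(X(-33, K(-1, 6)) - 4569) = 1/(((-3 + 6² - 5*(-1))² - 19/2*(-33)) - 4569) = 1/(((-3 + 36 + 5)² + 627/2) - 4569) = 1/((38² + 627/2) - 4569) = 1/((1444 + 627/2) - 4569) = 1/(3515/2 - 4569) = 1/(-5623/2) = -2/5623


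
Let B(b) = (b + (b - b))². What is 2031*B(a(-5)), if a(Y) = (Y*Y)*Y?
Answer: 31734375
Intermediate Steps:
a(Y) = Y³ (a(Y) = Y²*Y = Y³)
B(b) = b² (B(b) = (b + 0)² = b²)
2031*B(a(-5)) = 2031*((-5)³)² = 2031*(-125)² = 2031*15625 = 31734375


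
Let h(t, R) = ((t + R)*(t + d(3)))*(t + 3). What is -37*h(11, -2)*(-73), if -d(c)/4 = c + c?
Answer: -4424238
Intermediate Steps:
d(c) = -8*c (d(c) = -4*(c + c) = -8*c)
h(t, R) = (-24 + t)*(3 + t)*(R + t) (h(t, R) = ((t + R)*(t - 8*3))*(t + 3) = ((R + t)*(t - 24))*(3 + t) = ((R + t)*(-24 + t))*(3 + t) = ((-24 + t)*(R + t))*(3 + t) = (-24 + t)*(3 + t)*(R + t))
-37*h(11, -2)*(-73) = -37*(11³ - 72*(-2) - 72*11 - 21*11² - 2*11² - 21*(-2)*11)*(-73) = -37*(1331 + 144 - 792 - 21*121 - 2*121 + 462)*(-73) = -37*(1331 + 144 - 792 - 2541 - 242 + 462)*(-73) = -37*(-1638)*(-73) = 60606*(-73) = -4424238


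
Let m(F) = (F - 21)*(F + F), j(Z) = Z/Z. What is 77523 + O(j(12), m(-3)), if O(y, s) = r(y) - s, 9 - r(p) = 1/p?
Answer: 77387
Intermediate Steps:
j(Z) = 1
m(F) = 2*F*(-21 + F) (m(F) = (-21 + F)*(2*F) = 2*F*(-21 + F))
r(p) = 9 - 1/p
O(y, s) = 9 - s - 1/y (O(y, s) = (9 - 1/y) - s = 9 - s - 1/y)
77523 + O(j(12), m(-3)) = 77523 + (9 - 2*(-3)*(-21 - 3) - 1/1) = 77523 + (9 - 2*(-3)*(-24) - 1*1) = 77523 + (9 - 1*144 - 1) = 77523 + (9 - 144 - 1) = 77523 - 136 = 77387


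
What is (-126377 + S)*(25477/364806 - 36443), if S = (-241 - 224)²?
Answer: -597246591576844/182403 ≈ -3.2743e+9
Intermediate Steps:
S = 216225 (S = (-465)² = 216225)
(-126377 + S)*(25477/364806 - 36443) = (-126377 + 216225)*(25477/364806 - 36443) = 89848*(25477*(1/364806) - 36443) = 89848*(25477/364806 - 36443) = 89848*(-13294599581/364806) = -597246591576844/182403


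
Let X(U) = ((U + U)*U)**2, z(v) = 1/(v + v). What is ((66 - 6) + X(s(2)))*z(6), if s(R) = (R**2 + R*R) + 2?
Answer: 10015/3 ≈ 3338.3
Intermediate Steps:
s(R) = 2 + 2*R**2 (s(R) = (R**2 + R**2) + 2 = 2*R**2 + 2 = 2 + 2*R**2)
z(v) = 1/(2*v)
X(U) = 4*U**4 (X(U) = ((2*U)*U)**2 = (2*U**2)**2 = 4*U**4)
((66 - 6) + X(s(2)))*z(6) = ((66 - 6) + 4*(2 + 2*2**2)**4)*((1/2)/6) = (60 + 4*(2 + 2*4)**4)*((1/2)*(1/6)) = (60 + 4*(2 + 8)**4)*(1/12) = (60 + 4*10**4)*(1/12) = (60 + 4*10000)*(1/12) = (60 + 40000)*(1/12) = 40060*(1/12) = 10015/3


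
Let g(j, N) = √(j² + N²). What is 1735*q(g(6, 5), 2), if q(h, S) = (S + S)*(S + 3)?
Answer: 34700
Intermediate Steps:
g(j, N) = √(N² + j²)
q(h, S) = 2*S*(3 + S) (q(h, S) = (2*S)*(3 + S) = 2*S*(3 + S))
1735*q(g(6, 5), 2) = 1735*(2*2*(3 + 2)) = 1735*(2*2*5) = 1735*20 = 34700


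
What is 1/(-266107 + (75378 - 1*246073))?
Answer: -1/436802 ≈ -2.2894e-6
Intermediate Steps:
1/(-266107 + (75378 - 1*246073)) = 1/(-266107 + (75378 - 246073)) = 1/(-266107 - 170695) = 1/(-436802) = -1/436802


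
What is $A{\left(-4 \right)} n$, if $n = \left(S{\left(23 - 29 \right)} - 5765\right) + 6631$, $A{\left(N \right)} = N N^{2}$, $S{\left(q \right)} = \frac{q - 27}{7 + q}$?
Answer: $-53312$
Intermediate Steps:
$S{\left(q \right)} = \frac{-27 + q}{7 + q}$
$A{\left(N \right)} = N^{3}$
$n = 833$ ($n = \left(\frac{-27 + \left(23 - 29\right)}{7 + \left(23 - 29\right)} - 5765\right) + 6631 = \left(\frac{-27 - 6}{7 - 6} - 5765\right) + 6631 = \left(1^{-1} \left(-33\right) - 5765\right) + 6631 = \left(1 \left(-33\right) - 5765\right) + 6631 = \left(-33 - 5765\right) + 6631 = -5798 + 6631 = 833$)
$A{\left(-4 \right)} n = \left(-4\right)^{3} \cdot 833 = \left(-64\right) 833 = -53312$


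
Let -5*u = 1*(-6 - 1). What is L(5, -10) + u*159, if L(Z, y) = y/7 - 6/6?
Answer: 7706/35 ≈ 220.17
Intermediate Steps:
u = 7/5 (u = -(-6 - 1)/5 = -(-7)/5 = -⅕*(-7) = 7/5 ≈ 1.4000)
L(Z, y) = -1 + y/7 (L(Z, y) = y*(⅐) - 6*⅙ = y/7 - 1 = -1 + y/7)
L(5, -10) + u*159 = (-1 + (⅐)*(-10)) + (7/5)*159 = (-1 - 10/7) + 1113/5 = -17/7 + 1113/5 = 7706/35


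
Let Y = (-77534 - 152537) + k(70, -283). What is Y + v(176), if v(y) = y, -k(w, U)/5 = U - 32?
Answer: -228320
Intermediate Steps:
k(w, U) = 160 - 5*U (k(w, U) = -5*(U - 32) = -5*(-32 + U) = 160 - 5*U)
Y = -228496 (Y = (-77534 - 152537) + (160 - 5*(-283)) = -230071 + (160 + 1415) = -230071 + 1575 = -228496)
Y + v(176) = -228496 + 176 = -228320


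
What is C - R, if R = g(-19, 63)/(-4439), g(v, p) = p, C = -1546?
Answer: -6862631/4439 ≈ -1546.0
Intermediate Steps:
R = -63/4439 (R = 63/(-4439) = 63*(-1/4439) = -63/4439 ≈ -0.014192)
C - R = -1546 - 1*(-63/4439) = -1546 + 63/4439 = -6862631/4439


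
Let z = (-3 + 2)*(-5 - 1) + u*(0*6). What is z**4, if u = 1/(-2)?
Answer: 1296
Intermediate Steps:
u = -1/2 ≈ -0.50000
z = 6 (z = (-3 + 2)*(-5 - 1) - 0*6 = -1*(-6) - 1/2*0 = 6 + 0 = 6)
z**4 = 6**4 = 1296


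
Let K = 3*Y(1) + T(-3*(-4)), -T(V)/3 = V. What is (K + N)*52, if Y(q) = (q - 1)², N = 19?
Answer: -884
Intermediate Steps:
T(V) = -3*V
Y(q) = (-1 + q)²
K = -36 (K = 3*(-1 + 1)² - (-9)*(-4) = 3*0² - 3*12 = 3*0 - 36 = 0 - 36 = -36)
(K + N)*52 = (-36 + 19)*52 = -17*52 = -884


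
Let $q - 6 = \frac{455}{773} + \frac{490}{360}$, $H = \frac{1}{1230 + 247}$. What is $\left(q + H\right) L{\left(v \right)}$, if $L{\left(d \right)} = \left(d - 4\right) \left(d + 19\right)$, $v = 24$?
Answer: $\frac{70257087895}{10275489} \approx 6837.3$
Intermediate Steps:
$L{\left(d \right)} = \left(-4 + d\right) \left(19 + d\right)$
$H = \frac{1}{1477} \approx 0.00067705$
$q = \frac{221225}{27828}$ ($q = 6 + \left(\frac{455}{773} + \frac{490}{360}\right) = 6 + \left(455 \cdot \frac{1}{773} + 490 \cdot \frac{1}{360}\right) = 6 + \left(\frac{455}{773} + \frac{49}{36}\right) = 6 + \frac{54257}{27828} = \frac{221225}{27828} \approx 7.9497$)
$\left(q + H\right) L{\left(v \right)} = \left(\frac{221225}{27828} + \frac{1}{1477}\right) \left(-76 + 24^{2} + 15 \cdot 24\right) = \frac{326777153 \left(-76 + 576 + 360\right)}{41101956} = \frac{326777153}{41101956} \cdot 860 = \frac{70257087895}{10275489}$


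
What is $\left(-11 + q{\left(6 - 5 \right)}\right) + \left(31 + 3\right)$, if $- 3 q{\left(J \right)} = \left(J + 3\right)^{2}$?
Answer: $\frac{53}{3} \approx 17.667$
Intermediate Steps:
$q{\left(J \right)} = - \frac{\left(3 + J\right)^{2}}{3}$ ($q{\left(J \right)} = - \frac{\left(J + 3\right)^{2}}{3} = - \frac{\left(3 + J\right)^{2}}{3}$)
$\left(-11 + q{\left(6 - 5 \right)}\right) + \left(31 + 3\right) = \left(-11 - \frac{\left(3 + \left(6 - 5\right)\right)^{2}}{3}\right) + \left(31 + 3\right) = \left(-11 - \frac{\left(3 + \left(6 - 5\right)\right)^{2}}{3}\right) + 34 = \left(-11 - \frac{\left(3 + 1\right)^{2}}{3}\right) + 34 = \left(-11 - \frac{4^{2}}{3}\right) + 34 = \left(-11 - \frac{16}{3}\right) + 34 = - \frac{49}{3} + 34 = \frac{53}{3}$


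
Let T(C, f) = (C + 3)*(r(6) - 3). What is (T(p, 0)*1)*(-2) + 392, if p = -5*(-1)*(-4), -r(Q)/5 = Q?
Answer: -730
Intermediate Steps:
r(Q) = -5*Q
p = -20 (p = 5*(-4) = -20)
T(C, f) = -99 - 33*C (T(C, f) = (C + 3)*(-5*6 - 3) = (3 + C)*(-30 - 3) = (3 + C)*(-33) = -99 - 33*C)
(T(p, 0)*1)*(-2) + 392 = ((-99 - 33*(-20))*1)*(-2) + 392 = ((-99 + 660)*1)*(-2) + 392 = (561*1)*(-2) + 392 = 561*(-2) + 392 = -1122 + 392 = -730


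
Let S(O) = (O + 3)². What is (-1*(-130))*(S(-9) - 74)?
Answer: -4940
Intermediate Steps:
S(O) = (3 + O)²
(-1*(-130))*(S(-9) - 74) = (-1*(-130))*((3 - 9)² - 74) = 130*((-6)² - 74) = 130*(36 - 74) = 130*(-38) = -4940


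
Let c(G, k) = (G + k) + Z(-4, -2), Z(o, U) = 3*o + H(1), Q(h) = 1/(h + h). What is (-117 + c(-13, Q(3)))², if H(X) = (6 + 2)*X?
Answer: 644809/36 ≈ 17911.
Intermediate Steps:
H(X) = 8*X
Q(h) = 1/(2*h)
Z(o, U) = 8 + 3*o (Z(o, U) = 3*o + 8*1 = 3*o + 8 = 8 + 3*o)
c(G, k) = -4 + G + k (c(G, k) = (G + k) + (8 + 3*(-4)) = (G + k) + (8 - 12) = (G + k) - 4 = -4 + G + k)
(-117 + c(-13, Q(3)))² = (-117 + (-4 - 13 + (½)/3))² = (-117 + (-4 - 13 + (½)*(⅓)))² = (-117 + (-4 - 13 + ⅙))² = (-117 - 101/6)² = (-803/6)² = 644809/36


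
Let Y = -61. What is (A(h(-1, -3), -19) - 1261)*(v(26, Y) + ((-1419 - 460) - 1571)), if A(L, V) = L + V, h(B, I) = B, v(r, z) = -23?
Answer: 4448913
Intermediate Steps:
(A(h(-1, -3), -19) - 1261)*(v(26, Y) + ((-1419 - 460) - 1571)) = ((-1 - 19) - 1261)*(-23 + ((-1419 - 460) - 1571)) = (-20 - 1261)*(-23 + (-1879 - 1571)) = -1281*(-23 - 3450) = -1281*(-3473) = 4448913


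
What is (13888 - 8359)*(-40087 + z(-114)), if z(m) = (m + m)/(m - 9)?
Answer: -9086861739/41 ≈ -2.2163e+8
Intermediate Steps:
z(m) = 2*m/(-9 + m) (z(m) = (2*m)/(-9 + m) = 2*m/(-9 + m))
(13888 - 8359)*(-40087 + z(-114)) = (13888 - 8359)*(-40087 + 2*(-114)/(-9 - 114)) = 5529*(-40087 + 2*(-114)/(-123)) = 5529*(-40087 + 2*(-114)*(-1/123)) = 5529*(-40087 + 76/41) = 5529*(-1643491/41) = -9086861739/41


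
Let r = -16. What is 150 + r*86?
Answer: -1226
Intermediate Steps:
150 + r*86 = 150 - 16*86 = 150 - 1376 = -1226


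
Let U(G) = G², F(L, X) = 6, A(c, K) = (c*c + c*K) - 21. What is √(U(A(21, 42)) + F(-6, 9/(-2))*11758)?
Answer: 2*√441438 ≈ 1328.8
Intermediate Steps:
A(c, K) = -21 + c² + K*c (A(c, K) = (c² + K*c) - 21 = -21 + c² + K*c)
√(U(A(21, 42)) + F(-6, 9/(-2))*11758) = √((-21 + 21² + 42*21)² + 6*11758) = √((-21 + 441 + 882)² + 70548) = √(1302² + 70548) = √(1695204 + 70548) = √1765752 = 2*√441438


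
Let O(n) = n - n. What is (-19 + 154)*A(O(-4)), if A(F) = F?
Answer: 0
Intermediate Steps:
O(n) = 0
(-19 + 154)*A(O(-4)) = (-19 + 154)*0 = 135*0 = 0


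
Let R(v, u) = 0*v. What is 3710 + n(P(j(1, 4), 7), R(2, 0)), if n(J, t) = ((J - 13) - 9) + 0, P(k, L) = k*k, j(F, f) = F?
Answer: 3689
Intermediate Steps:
R(v, u) = 0
P(k, L) = k**2
n(J, t) = -22 + J (n(J, t) = ((-13 + J) - 9) + 0 = (-22 + J) + 0 = -22 + J)
3710 + n(P(j(1, 4), 7), R(2, 0)) = 3710 + (-22 + 1**2) = 3710 + (-22 + 1) = 3710 - 21 = 3689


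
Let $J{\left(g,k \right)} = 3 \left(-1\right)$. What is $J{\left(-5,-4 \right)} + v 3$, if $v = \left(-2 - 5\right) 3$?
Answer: $-66$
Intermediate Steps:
$J{\left(g,k \right)} = -3$
$v = -21$ ($v = \left(-7\right) 3 = -21$)
$J{\left(-5,-4 \right)} + v 3 = -3 - 63 = -66$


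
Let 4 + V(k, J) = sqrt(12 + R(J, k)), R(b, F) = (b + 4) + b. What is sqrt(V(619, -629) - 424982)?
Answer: sqrt(-424986 + 3*I*sqrt(138)) ≈ 0.027 + 651.91*I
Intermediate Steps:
R(b, F) = 4 + 2*b (R(b, F) = (4 + b) + b = 4 + 2*b)
V(k, J) = -4 + sqrt(16 + 2*J) (V(k, J) = -4 + sqrt(12 + (4 + 2*J)) = -4 + sqrt(16 + 2*J))
sqrt(V(619, -629) - 424982) = sqrt((-4 + sqrt(16 + 2*(-629))) - 424982) = sqrt((-4 + sqrt(16 - 1258)) - 424982) = sqrt((-4 + sqrt(-1242)) - 424982) = sqrt((-4 + 3*I*sqrt(138)) - 424982) = sqrt(-424986 + 3*I*sqrt(138))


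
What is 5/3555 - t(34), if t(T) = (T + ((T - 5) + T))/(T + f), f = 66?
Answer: -68867/71100 ≈ -0.96859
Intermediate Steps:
t(T) = (-5 + 3*T)/(66 + T) (t(T) = (T + ((T - 5) + T))/(T + 66) = (T + ((-5 + T) + T))/(66 + T) = (T + (-5 + 2*T))/(66 + T) = (-5 + 3*T)/(66 + T))
5/3555 - t(34) = 5/3555 - (-5 + 3*34)/(66 + 34) = 5*(1/3555) - (-5 + 102)/100 = 1/711 - 97/100 = -68867/71100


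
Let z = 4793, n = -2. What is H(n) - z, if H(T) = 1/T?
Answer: -9587/2 ≈ -4793.5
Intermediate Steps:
H(n) - z = 1/(-2) - 1*4793 = -½ - 4793 = -9587/2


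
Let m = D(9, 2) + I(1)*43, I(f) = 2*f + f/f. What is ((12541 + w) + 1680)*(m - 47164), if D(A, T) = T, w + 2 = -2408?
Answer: -555506763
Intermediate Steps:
w = -2410 (w = -2 - 2408 = -2410)
I(f) = 1 + 2*f (I(f) = 2*f + 1 = 1 + 2*f)
m = 131 (m = 2 + (1 + 2*1)*43 = 2 + (1 + 2)*43 = 2 + 3*43 = 2 + 129 = 131)
((12541 + w) + 1680)*(m - 47164) = ((12541 - 2410) + 1680)*(131 - 47164) = (10131 + 1680)*(-47033) = 11811*(-47033) = -555506763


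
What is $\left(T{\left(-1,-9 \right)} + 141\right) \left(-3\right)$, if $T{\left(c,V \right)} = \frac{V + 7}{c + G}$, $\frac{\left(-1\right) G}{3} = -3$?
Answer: $- \frac{1689}{4} \approx -422.25$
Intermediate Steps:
$G = 9$ ($G = \left(-3\right) \left(-3\right) = 9$)
$T{\left(c,V \right)} = \frac{7 + V}{9 + c}$ ($T{\left(c,V \right)} = \frac{V + 7}{c + 9} = \frac{7 + V}{9 + c}$)
$\left(T{\left(-1,-9 \right)} + 141\right) \left(-3\right) = \left(\frac{7 - 9}{9 - 1} + 141\right) \left(-3\right) = \left(\frac{1}{8} \left(-2\right) + 141\right) \left(-3\right) = \left(- \frac{1}{4} + 141\right) \left(-3\right) = \frac{563}{4} \left(-3\right) = - \frac{1689}{4}$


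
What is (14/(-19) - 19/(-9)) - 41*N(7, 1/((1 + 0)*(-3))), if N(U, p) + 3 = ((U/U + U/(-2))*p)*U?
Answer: -39259/342 ≈ -114.79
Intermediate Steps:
N(U, p) = -3 + U*p*(1 - U/2) (N(U, p) = -3 + ((U/U + U/(-2))*p)*U = -3 + ((1 + U*(-1/2))*p)*U = -3 + ((1 - U/2)*p)*U = -3 + (p*(1 - U/2))*U = -3 + U*p*(1 - U/2))
(14/(-19) - 19/(-9)) - 41*N(7, 1/((1 + 0)*(-3))) = (14/(-19) - 19/(-9)) - 41*(-3 + 7/(((1 + 0)*(-3))) - 1/2*7**2/(1 + 0)*(-3)) = (14*(-1/19) - 19*(-1/9)) - 41*(-3 + 7/((1*(-3))) - 1/2*49/1*(-3)) = (-14/19 + 19/9) - 41*(-3 + 7/(-3) - 1/2*49/(-3)) = 235/171 - 41*(-3 + 7*(-1/3) - 1/2*(-1/3)*49) = 235/171 - 41*(-3 - 7/3 + 49/6) = 235/171 - 41*17/6 = 235/171 - 697/6 = -39259/342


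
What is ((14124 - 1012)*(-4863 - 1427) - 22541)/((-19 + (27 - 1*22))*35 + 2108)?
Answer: -82497021/1618 ≈ -50987.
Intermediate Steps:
((14124 - 1012)*(-4863 - 1427) - 22541)/((-19 + (27 - 1*22))*35 + 2108) = (13112*(-6290) - 22541)/((-19 + (27 - 22))*35 + 2108) = (-82474480 - 22541)/((-19 + 5)*35 + 2108) = -82497021/(-14*35 + 2108) = -82497021/(-490 + 2108) = -82497021/1618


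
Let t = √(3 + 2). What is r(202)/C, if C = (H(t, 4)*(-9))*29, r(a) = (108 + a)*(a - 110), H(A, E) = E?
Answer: -7130/261 ≈ -27.318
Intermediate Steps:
t = √5 ≈ 2.2361
r(a) = (-110 + a)*(108 + a) (r(a) = (108 + a)*(-110 + a) = (-110 + a)*(108 + a))
C = -1044 (C = (4*(-9))*29 = -36*29 = -1044)
r(202)/C = (-11880 + 202² - 2*202)/(-1044) = (-11880 + 40804 - 404)*(-1/1044) = 28520*(-1/1044) = -7130/261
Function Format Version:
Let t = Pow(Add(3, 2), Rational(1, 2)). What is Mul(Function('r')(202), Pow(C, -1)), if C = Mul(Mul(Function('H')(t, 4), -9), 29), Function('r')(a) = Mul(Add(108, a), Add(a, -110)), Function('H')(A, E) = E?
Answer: Rational(-7130, 261) ≈ -27.318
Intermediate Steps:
t = Pow(5, Rational(1, 2)) ≈ 2.2361
Function('r')(a) = Mul(Add(-110, a), Add(108, a)) (Function('r')(a) = Mul(Add(108, a), Add(-110, a)) = Mul(Add(-110, a), Add(108, a)))
C = -1044 (C = Mul(Mul(4, -9), 29) = Mul(-36, 29) = -1044)
Mul(Function('r')(202), Pow(C, -1)) = Mul(Add(-11880, Pow(202, 2), Mul(-2, 202)), Pow(-1044, -1)) = Mul(Add(-11880, 40804, -404), Rational(-1, 1044)) = Mul(28520, Rational(-1, 1044)) = Rational(-7130, 261)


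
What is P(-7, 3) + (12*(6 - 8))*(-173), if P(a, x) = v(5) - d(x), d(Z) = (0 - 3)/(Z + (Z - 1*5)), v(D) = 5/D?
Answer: 4156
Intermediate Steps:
d(Z) = -3/(-5 + 2*Z) (d(Z) = -3/(Z + (Z - 5)) = -3/(Z + (-5 + Z)) = -3/(-5 + 2*Z))
P(a, x) = 1 + 3/(-5 + 2*x) (P(a, x) = 5/5 - (-3)/(-5 + 2*x) = 5*(1/5) + 3/(-5 + 2*x) = 1 + 3/(-5 + 2*x))
P(-7, 3) + (12*(6 - 8))*(-173) = 2*(-1 + 3)/(-5 + 2*3) + (12*(6 - 8))*(-173) = 2*2/(-5 + 6) + (12*(-2))*(-173) = 2*2/1 - 24*(-173) = 2*1*2 + 4152 = 4 + 4152 = 4156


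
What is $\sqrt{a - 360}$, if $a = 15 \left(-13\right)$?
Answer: $i \sqrt{555} \approx 23.558 i$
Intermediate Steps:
$a = -195$
$\sqrt{a - 360} = \sqrt{-195 - 360} = \sqrt{-555} = i \sqrt{555}$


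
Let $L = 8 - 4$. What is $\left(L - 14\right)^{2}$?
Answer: $100$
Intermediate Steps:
$L = 4$
$\left(L - 14\right)^{2} = \left(4 - 14\right)^{2} = \left(-10\right)^{2} = 100$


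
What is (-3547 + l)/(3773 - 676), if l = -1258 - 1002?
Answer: -5807/3097 ≈ -1.8750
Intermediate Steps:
l = -2260
(-3547 + l)/(3773 - 676) = (-3547 - 2260)/(3773 - 676) = -5807/3097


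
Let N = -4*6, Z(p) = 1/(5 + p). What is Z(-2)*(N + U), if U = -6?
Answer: -10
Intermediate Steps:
N = -24
Z(-2)*(N + U) = (-24 - 6)/(5 - 2) = -30/3 = (⅓)*(-30) = -10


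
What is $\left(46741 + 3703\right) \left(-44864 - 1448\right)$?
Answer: $-2336162528$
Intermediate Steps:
$\left(46741 + 3703\right) \left(-44864 - 1448\right) = 50444 \left(-44864 - 1448\right) = 50444 \left(-46312\right) = -2336162528$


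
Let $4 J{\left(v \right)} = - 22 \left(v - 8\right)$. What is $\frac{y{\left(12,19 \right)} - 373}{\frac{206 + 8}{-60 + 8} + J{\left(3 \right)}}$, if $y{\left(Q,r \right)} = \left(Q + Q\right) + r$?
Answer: $- \frac{2145}{152} \approx -14.112$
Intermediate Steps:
$y{\left(Q,r \right)} = r + 2 Q$ ($y{\left(Q,r \right)} = 2 Q + r = r + 2 Q$)
$J{\left(v \right)} = 44 - \frac{11 v}{2}$ ($J{\left(v \right)} = \frac{\left(-22\right) \left(v - 8\right)}{4} = \frac{\left(-22\right) \left(-8 + v\right)}{4} = \frac{176 - 22 v}{4} = 44 - \frac{11 v}{2}$)
$\frac{y{\left(12,19 \right)} - 373}{\frac{206 + 8}{-60 + 8} + J{\left(3 \right)}} = \frac{\left(19 + 2 \cdot 12\right) - 373}{\frac{206 + 8}{-60 + 8} + \left(44 - \frac{33}{2}\right)} = \frac{\left(19 + 24\right) - 373}{\frac{214}{-52} + \left(44 - \frac{33}{2}\right)} = \frac{43 - 373}{214 \left(- \frac{1}{52}\right) + \frac{55}{2}} = - \frac{330}{- \frac{107}{26} + \frac{55}{2}} = - \frac{330}{\frac{304}{13}} = \left(-330\right) \frac{13}{304} = - \frac{2145}{152}$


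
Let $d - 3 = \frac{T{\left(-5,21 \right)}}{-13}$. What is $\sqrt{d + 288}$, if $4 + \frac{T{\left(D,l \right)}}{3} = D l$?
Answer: $\frac{\sqrt{53430}}{13} \approx 17.781$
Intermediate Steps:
$T{\left(D,l \right)} = -12 + 3 D l$
$d = \frac{366}{13}$ ($d = 3 + \frac{-12 + 3 \left(-5\right) 21}{-13} = 3 + \left(-12 - 315\right) \left(- \frac{1}{13}\right) = 3 - - \frac{327}{13} = 3 + \frac{327}{13} = \frac{366}{13} \approx 28.154$)
$\sqrt{d + 288} = \sqrt{\frac{366}{13} + 288} = \sqrt{\frac{4110}{13}} = \frac{\sqrt{53430}}{13}$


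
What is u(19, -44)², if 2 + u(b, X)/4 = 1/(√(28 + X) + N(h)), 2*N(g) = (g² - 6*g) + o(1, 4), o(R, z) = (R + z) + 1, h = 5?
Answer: 258048/4225 + 65536*I/4225 ≈ 61.076 + 15.511*I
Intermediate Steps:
o(R, z) = 1 + R + z
N(g) = 3 + g²/2 - 3*g (N(g) = ((g² - 6*g) + (1 + 1 + 4))/2 = ((g² - 6*g) + 6)/2 = (6 + g² - 6*g)/2 = 3 + g²/2 - 3*g)
u(b, X) = -8 + 4/(½ + √(28 + X)) (u(b, X) = -8 + 4/(√(28 + X) + (3 + (½)*5² - 3*5)) = -8 + 4/(√(28 + X) + (3 + (½)*25 - 15)) = -8 + 4/(√(28 + X) + (3 + 25/2 - 15)) = -8 + 4/(√(28 + X) + ½) = -8 + 4/(½ + √(28 + X)))
u(19, -44)² = (-16*√(28 - 44)/(1 + 2*√(28 - 44)))² = (-16*√(-16)/(1 + 2*√(-16)))² = (-16*4*I/(1 + 2*(4*I)))² = (-16*4*I/(1 + 8*I))² = (-16*(1 - 8*I)/65*4*I)² = (-64*I*(1 - 8*I)/65)² = -4096*(1 - 8*I)²/4225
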